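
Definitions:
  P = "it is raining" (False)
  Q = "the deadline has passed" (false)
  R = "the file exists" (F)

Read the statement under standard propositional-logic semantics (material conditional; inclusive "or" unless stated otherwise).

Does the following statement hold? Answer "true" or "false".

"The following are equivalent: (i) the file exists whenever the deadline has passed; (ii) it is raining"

false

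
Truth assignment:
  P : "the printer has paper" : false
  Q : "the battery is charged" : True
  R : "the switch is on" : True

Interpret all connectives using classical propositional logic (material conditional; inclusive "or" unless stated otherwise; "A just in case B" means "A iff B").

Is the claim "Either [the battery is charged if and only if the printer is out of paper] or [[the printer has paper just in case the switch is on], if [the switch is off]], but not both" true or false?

False

In symbols: (Q <-> ~P) xor (~R -> (P <-> R))

~P = ~F = T
Q <-> ~P = T <-> T = T
~R = ~T = F
P <-> R = F <-> T = F
~R -> (P <-> R) = F -> F = T
(Q <-> ~P) xor (~R -> (P <-> R)) = T xor T = F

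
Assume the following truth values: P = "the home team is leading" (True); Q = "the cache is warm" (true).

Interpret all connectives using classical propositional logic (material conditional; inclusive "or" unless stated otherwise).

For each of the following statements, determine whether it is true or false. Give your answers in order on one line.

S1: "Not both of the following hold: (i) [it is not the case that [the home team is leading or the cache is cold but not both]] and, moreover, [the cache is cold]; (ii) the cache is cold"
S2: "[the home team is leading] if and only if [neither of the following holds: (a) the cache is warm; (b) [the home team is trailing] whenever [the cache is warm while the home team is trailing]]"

S1 T, S2 F

S1: Formalization: (not (P xor not Q) and not Q) nand not Q

not Q = not True = False
P xor not Q = True xor False = True
not (P xor not Q) = not True = False
not Q = not True = False
not (P xor not Q) and not Q = False and False = False
not Q = not True = False
(not (P xor not Q) and not Q) nand not Q = False nand False = True
Thus S1 is true.

S2: Parsed as P iff (Q nor ((Q and not P) -> not P))

not P = not True = False
Q and not P = True and False = False
not P = not True = False
(Q and not P) -> not P = False -> False = True
Q nor ((Q and not P) -> not P) = True nor True = False
P iff (Q nor ((Q and not P) -> not P)) = True iff False = False
Thus S2 is false.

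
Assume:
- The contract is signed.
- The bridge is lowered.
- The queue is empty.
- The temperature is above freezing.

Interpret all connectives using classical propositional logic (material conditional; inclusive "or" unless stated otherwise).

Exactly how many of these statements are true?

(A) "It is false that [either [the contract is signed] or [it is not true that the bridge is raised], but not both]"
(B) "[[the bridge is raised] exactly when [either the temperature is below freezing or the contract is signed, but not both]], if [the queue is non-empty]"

2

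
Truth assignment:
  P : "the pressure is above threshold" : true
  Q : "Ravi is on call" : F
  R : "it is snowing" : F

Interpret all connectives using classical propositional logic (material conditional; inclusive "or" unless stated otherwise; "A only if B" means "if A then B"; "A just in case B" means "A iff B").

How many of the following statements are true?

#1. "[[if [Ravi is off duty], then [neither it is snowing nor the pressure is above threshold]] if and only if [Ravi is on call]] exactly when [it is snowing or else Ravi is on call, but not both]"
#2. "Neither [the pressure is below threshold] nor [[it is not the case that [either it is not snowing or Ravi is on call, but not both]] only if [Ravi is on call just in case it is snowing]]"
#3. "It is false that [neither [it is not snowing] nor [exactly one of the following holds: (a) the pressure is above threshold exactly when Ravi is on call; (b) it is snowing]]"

1

#1: This is ((not Q -> (R nor P)) iff Q) iff (R xor Q).

not Q = not False = True
R nor P = False nor True = False
not Q -> (R nor P) = True -> False = False
(not Q -> (R nor P)) iff Q = False iff False = True
R xor Q = False xor False = False
((not Q -> (R nor P)) iff Q) iff (R xor Q) = True iff False = False
Hence #1 is false.

#2: Formalization: not P nor (not (not R xor Q) -> (Q iff R))

not P = not True = False
not R = not False = True
not R xor Q = True xor False = True
not (not R xor Q) = not True = False
Q iff R = False iff False = True
not (not R xor Q) -> (Q iff R) = False -> True = True
not P nor (not (not R xor Q) -> (Q iff R)) = False nor True = False
So #2 is false.

#3: In symbols: not (not R nor ((P iff Q) xor R))

not R = not False = True
P iff Q = True iff False = False
(P iff Q) xor R = False xor False = False
not R nor ((P iff Q) xor R) = True nor False = False
not (not R nor ((P iff Q) xor R)) = not False = True
So #3 is true.

1 of the 3 statements is true.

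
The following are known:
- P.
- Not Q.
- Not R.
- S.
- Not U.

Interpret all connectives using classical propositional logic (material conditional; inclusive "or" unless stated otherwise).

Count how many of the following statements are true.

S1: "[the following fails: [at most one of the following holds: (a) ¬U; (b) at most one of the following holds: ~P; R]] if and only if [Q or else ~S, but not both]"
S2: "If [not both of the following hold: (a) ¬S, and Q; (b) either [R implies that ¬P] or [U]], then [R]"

0

S1: Formalization: ¬(¬U ↑ (¬P ↑ R)) ↔ (Q ⊕ ¬S)

¬U = ¬F = T
¬P = ¬T = F
¬P ↑ R = F ↑ F = T
¬U ↑ (¬P ↑ R) = T ↑ T = F
¬(¬U ↑ (¬P ↑ R)) = ¬F = T
¬S = ¬T = F
Q ⊕ ¬S = F ⊕ F = F
¬(¬U ↑ (¬P ↑ R)) ↔ (Q ⊕ ¬S) = T ↔ F = F
So S1 is false.

S2: Parsed as ((¬S ∧ Q) ↑ ((R → ¬P) ∨ U)) → R

¬S = ¬T = F
¬S ∧ Q = F ∧ F = F
¬P = ¬T = F
R → ¬P = F → F = T
(R → ¬P) ∨ U = T ∨ F = T
(¬S ∧ Q) ↑ ((R → ¬P) ∨ U) = F ↑ T = T
((¬S ∧ Q) ↑ ((R → ¬P) ∨ U)) → R = T → F = F
Hence S2 is false.

0 of the 2 statements are true (none).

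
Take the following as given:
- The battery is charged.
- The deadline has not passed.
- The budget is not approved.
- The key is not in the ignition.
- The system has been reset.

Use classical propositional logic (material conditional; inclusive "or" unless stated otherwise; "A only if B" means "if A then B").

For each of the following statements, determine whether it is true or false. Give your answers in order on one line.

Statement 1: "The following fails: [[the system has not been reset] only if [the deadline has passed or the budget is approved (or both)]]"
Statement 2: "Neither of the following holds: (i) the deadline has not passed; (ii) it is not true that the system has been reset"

Let U = "the system has been reset" (T), Q = "the deadline has passed" (F), R = "the budget is approved" (F).

Statement 1: In symbols: ¬(¬U → (Q ∨ R))

¬U = ¬T = F
Q ∨ R = F ∨ F = F
¬U → (Q ∨ R) = F → F = T
¬(¬U → (Q ∨ R)) = ¬T = F
So Statement 1 is false.

Statement 2: In symbols: ¬Q ↓ ¬U

¬Q = ¬F = T
¬U = ¬T = F
¬Q ↓ ¬U = T ↓ F = F
Hence Statement 2 is false.

Statement 1 F, Statement 2 F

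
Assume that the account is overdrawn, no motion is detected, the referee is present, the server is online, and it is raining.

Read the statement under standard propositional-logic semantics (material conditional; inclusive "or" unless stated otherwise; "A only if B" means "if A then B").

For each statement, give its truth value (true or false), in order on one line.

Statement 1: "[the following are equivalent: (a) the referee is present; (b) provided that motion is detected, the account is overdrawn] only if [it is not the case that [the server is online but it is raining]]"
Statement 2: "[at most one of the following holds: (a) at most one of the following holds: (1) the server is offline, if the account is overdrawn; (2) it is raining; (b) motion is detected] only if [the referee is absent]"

Statement 1 false, Statement 2 false

Let R = "the referee is present" (T), Q = "motion is detected" (F), P = "the account is overdrawn" (T), S = "the server is online" (T), U = "it is raining" (T).

Statement 1: In symbols: (R <-> (Q -> P)) -> ~(S & U)

Q -> P = F -> T = T
R <-> (Q -> P) = T <-> T = T
S & U = T & T = T
~(S & U) = ~T = F
(R <-> (Q -> P)) -> ~(S & U) = T -> F = F
Hence Statement 1 is false.

Statement 2: Formalization: (((P -> ~S) nand U) nand Q) -> ~R

~S = ~T = F
P -> ~S = T -> F = F
(P -> ~S) nand U = F nand T = T
((P -> ~S) nand U) nand Q = T nand F = T
~R = ~T = F
(((P -> ~S) nand U) nand Q) -> ~R = T -> F = F
So Statement 2 is false.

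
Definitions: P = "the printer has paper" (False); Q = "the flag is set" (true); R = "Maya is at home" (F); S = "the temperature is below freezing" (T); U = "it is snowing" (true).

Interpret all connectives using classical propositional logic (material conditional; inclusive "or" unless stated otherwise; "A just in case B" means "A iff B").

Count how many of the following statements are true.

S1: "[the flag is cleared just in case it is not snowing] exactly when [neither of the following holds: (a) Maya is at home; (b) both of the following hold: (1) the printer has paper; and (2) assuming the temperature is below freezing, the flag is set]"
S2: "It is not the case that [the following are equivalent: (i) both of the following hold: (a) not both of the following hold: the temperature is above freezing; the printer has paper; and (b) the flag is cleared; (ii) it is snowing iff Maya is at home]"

S1: Parsed as (¬Q ↔ ¬U) ↔ (R ↓ (P ∧ (S → Q)))

¬Q = ¬T = F
¬U = ¬T = F
¬Q ↔ ¬U = F ↔ F = T
S → Q = T → T = T
P ∧ (S → Q) = F ∧ T = F
R ↓ (P ∧ (S → Q)) = F ↓ F = T
(¬Q ↔ ¬U) ↔ (R ↓ (P ∧ (S → Q))) = T ↔ T = T
Hence S1 is true.

S2: Formalization: ¬(((¬S ↑ P) ∧ ¬Q) ↔ (U ↔ R))

¬S = ¬T = F
¬S ↑ P = F ↑ F = T
¬Q = ¬T = F
(¬S ↑ P) ∧ ¬Q = T ∧ F = F
U ↔ R = T ↔ F = F
((¬S ↑ P) ∧ ¬Q) ↔ (U ↔ R) = F ↔ F = T
¬(((¬S ↑ P) ∧ ¬Q) ↔ (U ↔ R)) = ¬T = F
So S2 is false.

1 of the 2 statements is true (S1).

1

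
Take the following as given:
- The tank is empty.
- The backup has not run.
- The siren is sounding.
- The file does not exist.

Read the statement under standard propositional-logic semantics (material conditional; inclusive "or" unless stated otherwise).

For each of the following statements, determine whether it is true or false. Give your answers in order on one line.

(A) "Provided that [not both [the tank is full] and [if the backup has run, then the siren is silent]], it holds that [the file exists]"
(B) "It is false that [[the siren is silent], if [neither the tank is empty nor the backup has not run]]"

(A) false; (B) false

Let P = "the tank is full" (F), Q = "the backup has run" (F), R = "the siren is sounding" (T), S = "the file exists" (F).

(A): In symbols: (P nand (Q -> ~R)) -> S

~R = ~T = F
Q -> ~R = F -> F = T
P nand (Q -> ~R) = F nand T = T
(P nand (Q -> ~R)) -> S = T -> F = F
Thus (A) is false.

(B): In symbols: ~((~P nor ~Q) -> ~R)

~P = ~F = T
~Q = ~F = T
~P nor ~Q = T nor T = F
~R = ~T = F
(~P nor ~Q) -> ~R = F -> F = T
~((~P nor ~Q) -> ~R) = ~T = F
So (B) is false.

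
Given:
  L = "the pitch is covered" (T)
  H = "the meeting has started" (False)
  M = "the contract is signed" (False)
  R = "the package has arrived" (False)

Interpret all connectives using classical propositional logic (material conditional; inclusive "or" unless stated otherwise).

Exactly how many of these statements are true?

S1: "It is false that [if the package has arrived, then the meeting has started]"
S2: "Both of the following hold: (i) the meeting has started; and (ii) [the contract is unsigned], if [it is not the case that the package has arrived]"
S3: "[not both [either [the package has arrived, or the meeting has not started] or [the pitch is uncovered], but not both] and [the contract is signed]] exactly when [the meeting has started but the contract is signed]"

S1: In symbols: ~(R -> H)

R -> H = F -> F = T
~(R -> H) = ~T = F
So S1 is false.

S2: This is H & (~R -> ~M).

~R = ~F = T
~M = ~F = T
~R -> ~M = T -> T = T
H & (~R -> ~M) = F & T = F
So S2 is false.

S3: Parsed as (((R | ~H) xor ~L) nand M) <-> (H & M)

~H = ~F = T
R | ~H = F | T = T
~L = ~T = F
(R | ~H) xor ~L = T xor F = T
((R | ~H) xor ~L) nand M = T nand F = T
H & M = F & F = F
(((R | ~H) xor ~L) nand M) <-> (H & M) = T <-> F = F
So S3 is false.

True statements: 0 (none).

0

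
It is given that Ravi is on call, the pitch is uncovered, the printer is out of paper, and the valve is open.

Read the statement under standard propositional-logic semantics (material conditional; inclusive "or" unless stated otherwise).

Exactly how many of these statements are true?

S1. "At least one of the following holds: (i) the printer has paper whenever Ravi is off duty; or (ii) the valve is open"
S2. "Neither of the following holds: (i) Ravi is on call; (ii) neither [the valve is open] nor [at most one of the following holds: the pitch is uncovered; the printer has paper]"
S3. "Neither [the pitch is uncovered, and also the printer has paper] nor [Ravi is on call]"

1

Let W = "Ravi is on call" (T), U = "the printer has paper" (F), H = "the valve is open" (T), G = "the pitch is covered" (F).

S1: Parsed as (¬W → U) ∨ H

¬W = ¬T = F
¬W → U = F → F = T
(¬W → U) ∨ H = T ∨ T = T
Thus S1 is true.

S2: Parsed as W ↓ (H ↓ (¬G ↑ U))

¬G = ¬F = T
¬G ↑ U = T ↑ F = T
H ↓ (¬G ↑ U) = T ↓ T = F
W ↓ (H ↓ (¬G ↑ U)) = T ↓ F = F
Hence S2 is false.

S3: Formalization: (¬G ∧ U) ↓ W

¬G = ¬F = T
¬G ∧ U = T ∧ F = F
(¬G ∧ U) ↓ W = F ↓ T = F
So S3 is false.

Count: 1.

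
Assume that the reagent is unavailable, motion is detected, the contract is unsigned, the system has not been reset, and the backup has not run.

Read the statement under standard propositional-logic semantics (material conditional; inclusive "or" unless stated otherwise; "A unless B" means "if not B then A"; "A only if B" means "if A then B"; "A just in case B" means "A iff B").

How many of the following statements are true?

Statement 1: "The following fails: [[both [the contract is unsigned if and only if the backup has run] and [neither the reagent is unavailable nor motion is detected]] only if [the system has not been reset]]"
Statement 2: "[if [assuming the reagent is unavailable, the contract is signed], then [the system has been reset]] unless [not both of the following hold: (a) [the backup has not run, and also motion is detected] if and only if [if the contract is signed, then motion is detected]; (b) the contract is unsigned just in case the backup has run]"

1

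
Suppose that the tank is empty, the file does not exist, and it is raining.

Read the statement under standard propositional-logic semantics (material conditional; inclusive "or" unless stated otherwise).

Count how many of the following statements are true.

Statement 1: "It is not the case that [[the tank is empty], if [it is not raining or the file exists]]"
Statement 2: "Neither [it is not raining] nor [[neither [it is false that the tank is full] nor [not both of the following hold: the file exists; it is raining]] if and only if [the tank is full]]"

Let N = "it is raining" (T), R = "the file exists" (F), K = "the tank is full" (F).

Statement 1: This is ¬((¬N ∨ R) → ¬K).

¬N = ¬T = F
¬N ∨ R = F ∨ F = F
¬K = ¬F = T
(¬N ∨ R) → ¬K = F → T = T
¬((¬N ∨ R) → ¬K) = ¬T = F
So Statement 1 is false.

Statement 2: Parsed as ¬N ↓ ((¬K ↓ (R ↑ N)) ↔ K)

¬N = ¬T = F
¬K = ¬F = T
R ↑ N = F ↑ T = T
¬K ↓ (R ↑ N) = T ↓ T = F
(¬K ↓ (R ↑ N)) ↔ K = F ↔ F = T
¬N ↓ ((¬K ↓ (R ↑ N)) ↔ K) = F ↓ T = F
So Statement 2 is false.

Count: 0.

0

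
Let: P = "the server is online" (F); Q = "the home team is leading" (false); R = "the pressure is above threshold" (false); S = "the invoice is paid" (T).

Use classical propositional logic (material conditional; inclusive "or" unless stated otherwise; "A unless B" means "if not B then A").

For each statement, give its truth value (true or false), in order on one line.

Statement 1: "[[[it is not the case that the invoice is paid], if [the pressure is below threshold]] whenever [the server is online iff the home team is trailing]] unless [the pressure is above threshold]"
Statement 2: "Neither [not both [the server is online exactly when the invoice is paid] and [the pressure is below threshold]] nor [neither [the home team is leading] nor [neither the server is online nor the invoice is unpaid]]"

Statement 1 true / Statement 2 false

Statement 1: Formalization: ((P iff not Q) -> (not R -> not S)) or R

not Q = not False = True
P iff not Q = False iff True = False
not R = not False = True
not S = not True = False
not R -> not S = True -> False = False
(P iff not Q) -> (not R -> not S) = False -> False = True
((P iff not Q) -> (not R -> not S)) or R = True or False = True
Hence Statement 1 is true.

Statement 2: Parsed as ((P iff S) nand not R) nor (Q nor (P nor not S))

P iff S = False iff True = False
not R = not False = True
(P iff S) nand not R = False nand True = True
not S = not True = False
P nor not S = False nor False = True
Q nor (P nor not S) = False nor True = False
((P iff S) nand not R) nor (Q nor (P nor not S)) = True nor False = False
So Statement 2 is false.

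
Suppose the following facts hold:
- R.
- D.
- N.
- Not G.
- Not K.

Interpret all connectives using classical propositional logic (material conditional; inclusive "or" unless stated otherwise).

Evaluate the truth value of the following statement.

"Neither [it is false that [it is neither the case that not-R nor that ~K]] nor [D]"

This is not (not R nor not K) nor D.

not R = not True = False
not K = not False = True
not R nor not K = False nor True = False
not (not R nor not K) = not False = True
not (not R nor not K) nor D = True nor True = False

False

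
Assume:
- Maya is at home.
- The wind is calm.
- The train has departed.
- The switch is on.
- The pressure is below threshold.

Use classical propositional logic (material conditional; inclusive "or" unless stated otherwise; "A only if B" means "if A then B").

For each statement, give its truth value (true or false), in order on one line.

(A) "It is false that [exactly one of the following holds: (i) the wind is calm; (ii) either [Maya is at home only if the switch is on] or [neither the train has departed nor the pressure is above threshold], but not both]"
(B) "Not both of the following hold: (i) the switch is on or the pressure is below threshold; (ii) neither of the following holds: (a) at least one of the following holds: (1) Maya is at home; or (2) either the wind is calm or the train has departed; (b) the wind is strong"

(A) T / (B) T

Let Q = "the wind is strong" (F), P = "Maya is at home" (T), S = "the switch is on" (T), R = "the train has departed" (T), U = "the pressure is above threshold" (F).

(A): Formalization: ~(~Q xor ((P -> S) xor (R nor U)))

~Q = ~F = T
P -> S = T -> T = T
R nor U = T nor F = F
(P -> S) xor (R nor U) = T xor F = T
~Q xor ((P -> S) xor (R nor U)) = T xor T = F
~(~Q xor ((P -> S) xor (R nor U))) = ~F = T
Thus (A) is true.

(B): Parsed as (S | ~U) nand ((P | (~Q | R)) nor Q)

~U = ~F = T
S | ~U = T | T = T
~Q = ~F = T
~Q | R = T | T = T
P | (~Q | R) = T | T = T
(P | (~Q | R)) nor Q = T nor F = F
(S | ~U) nand ((P | (~Q | R)) nor Q) = T nand F = T
So (B) is true.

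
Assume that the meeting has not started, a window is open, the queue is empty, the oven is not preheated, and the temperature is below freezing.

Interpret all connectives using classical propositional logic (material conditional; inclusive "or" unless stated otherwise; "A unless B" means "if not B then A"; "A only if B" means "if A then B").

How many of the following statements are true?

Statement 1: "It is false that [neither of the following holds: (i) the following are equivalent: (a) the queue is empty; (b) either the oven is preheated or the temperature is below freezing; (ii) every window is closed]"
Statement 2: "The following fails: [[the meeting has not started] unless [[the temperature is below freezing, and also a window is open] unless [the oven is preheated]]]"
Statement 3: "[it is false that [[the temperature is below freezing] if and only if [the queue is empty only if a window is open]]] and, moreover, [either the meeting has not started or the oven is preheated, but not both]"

1

Let S = "the queue is empty" (T), H = "the oven is preheated" (F), Q = "the temperature is below freezing" (T), R = "a window is open" (T), G = "the meeting has started" (F).

Statement 1: This is ~((S <-> (H | Q)) nor ~R).

H | Q = F | T = T
S <-> (H | Q) = T <-> T = T
~R = ~T = F
(S <-> (H | Q)) nor ~R = T nor F = F
~((S <-> (H | Q)) nor ~R) = ~F = T
Hence Statement 1 is true.

Statement 2: This is ~(~G | ((Q & R) | H)).

~G = ~F = T
Q & R = T & T = T
(Q & R) | H = T | F = T
~G | ((Q & R) | H) = T | T = T
~(~G | ((Q & R) | H)) = ~T = F
Hence Statement 2 is false.

Statement 3: This is ~(Q <-> (S -> R)) & (~G xor H).

S -> R = T -> T = T
Q <-> (S -> R) = T <-> T = T
~(Q <-> (S -> R)) = ~T = F
~G = ~F = T
~G xor H = T xor F = T
~(Q <-> (S -> R)) & (~G xor H) = F & T = F
Thus Statement 3 is false.

1 of the 3 statements is true (Statement 1).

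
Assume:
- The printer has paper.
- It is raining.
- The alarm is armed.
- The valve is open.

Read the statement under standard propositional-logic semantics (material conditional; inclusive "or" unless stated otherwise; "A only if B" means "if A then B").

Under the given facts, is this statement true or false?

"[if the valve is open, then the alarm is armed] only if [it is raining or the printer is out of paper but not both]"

The statement is true.

Let S = "the valve is open" (True), R = "the alarm is armed" (True), Q = "it is raining" (True), P = "the printer has paper" (True).
This is (S -> R) -> (Q xor not P).

S -> R = True -> True = True
not P = not True = False
Q xor not P = True xor False = True
(S -> R) -> (Q xor not P) = True -> True = True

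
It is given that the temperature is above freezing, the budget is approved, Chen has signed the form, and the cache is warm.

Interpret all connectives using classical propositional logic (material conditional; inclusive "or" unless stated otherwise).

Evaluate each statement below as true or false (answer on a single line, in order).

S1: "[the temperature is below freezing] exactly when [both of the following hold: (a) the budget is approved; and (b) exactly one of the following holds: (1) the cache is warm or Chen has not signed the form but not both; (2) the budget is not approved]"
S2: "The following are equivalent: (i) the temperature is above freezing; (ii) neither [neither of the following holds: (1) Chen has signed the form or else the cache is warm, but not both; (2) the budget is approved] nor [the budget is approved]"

S1 false, S2 false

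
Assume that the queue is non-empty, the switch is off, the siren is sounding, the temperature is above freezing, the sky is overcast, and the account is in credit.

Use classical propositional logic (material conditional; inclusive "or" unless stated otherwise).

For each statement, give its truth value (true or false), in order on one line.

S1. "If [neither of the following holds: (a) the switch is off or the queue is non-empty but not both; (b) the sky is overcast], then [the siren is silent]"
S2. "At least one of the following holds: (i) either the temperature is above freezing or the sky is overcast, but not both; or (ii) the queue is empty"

Let P = "the switch is on" (F), W = "the queue is empty" (F), G = "the sky is overcast" (T), H = "the siren is sounding" (T), Q = "the temperature is below freezing" (F).

S1: Parsed as ((¬P ⊕ ¬W) ↓ G) → ¬H

¬P = ¬F = T
¬W = ¬F = T
¬P ⊕ ¬W = T ⊕ T = F
(¬P ⊕ ¬W) ↓ G = F ↓ T = F
¬H = ¬T = F
((¬P ⊕ ¬W) ↓ G) → ¬H = F → F = T
Hence S1 is true.

S2: Parsed as (¬Q ⊕ G) ∨ W

¬Q = ¬F = T
¬Q ⊕ G = T ⊕ T = F
(¬Q ⊕ G) ∨ W = F ∨ F = F
So S2 is false.

S1 True; S2 False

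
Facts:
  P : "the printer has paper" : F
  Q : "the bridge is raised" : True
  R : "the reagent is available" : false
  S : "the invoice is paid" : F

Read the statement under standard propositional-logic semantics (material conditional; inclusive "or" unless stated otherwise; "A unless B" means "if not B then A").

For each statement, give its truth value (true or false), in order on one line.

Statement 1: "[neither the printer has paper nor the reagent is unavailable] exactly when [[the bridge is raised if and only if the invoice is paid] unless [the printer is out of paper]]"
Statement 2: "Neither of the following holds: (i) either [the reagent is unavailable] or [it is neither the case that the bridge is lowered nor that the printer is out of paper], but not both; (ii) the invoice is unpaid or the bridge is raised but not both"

Statement 1 false, Statement 2 false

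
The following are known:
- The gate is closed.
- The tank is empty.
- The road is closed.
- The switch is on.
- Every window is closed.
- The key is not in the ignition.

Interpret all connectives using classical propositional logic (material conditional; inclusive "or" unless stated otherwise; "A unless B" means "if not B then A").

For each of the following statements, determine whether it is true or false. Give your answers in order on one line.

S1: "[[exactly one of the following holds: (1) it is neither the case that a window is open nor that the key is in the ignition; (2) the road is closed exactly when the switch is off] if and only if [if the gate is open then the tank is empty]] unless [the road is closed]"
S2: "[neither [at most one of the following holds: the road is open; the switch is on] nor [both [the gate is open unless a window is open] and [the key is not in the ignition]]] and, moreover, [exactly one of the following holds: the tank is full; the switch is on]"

S1 T; S2 F

Let L = "a window is open" (False), V = "the key is in the ignition" (False), D = "the road is closed" (True), W = "the switch is on" (True), Q = "the gate is open" (False), K = "the tank is full" (False).

S1: Formalization: (((L nor V) xor (D iff not W)) iff (Q -> not K)) or D

L nor V = False nor False = True
not W = not True = False
D iff not W = True iff False = False
(L nor V) xor (D iff not W) = True xor False = True
not K = not False = True
Q -> not K = False -> True = True
((L nor V) xor (D iff not W)) iff (Q -> not K) = True iff True = True
(((L nor V) xor (D iff not W)) iff (Q -> not K)) or D = True or True = True
Thus S1 is true.

S2: In symbols: ((not D nand W) nor ((Q or L) and not V)) and (K xor W)

not D = not True = False
not D nand W = False nand True = True
Q or L = False or False = False
not V = not False = True
(Q or L) and not V = False and True = False
(not D nand W) nor ((Q or L) and not V) = True nor False = False
K xor W = False xor True = True
((not D nand W) nor ((Q or L) and not V)) and (K xor W) = False and True = False
Thus S2 is false.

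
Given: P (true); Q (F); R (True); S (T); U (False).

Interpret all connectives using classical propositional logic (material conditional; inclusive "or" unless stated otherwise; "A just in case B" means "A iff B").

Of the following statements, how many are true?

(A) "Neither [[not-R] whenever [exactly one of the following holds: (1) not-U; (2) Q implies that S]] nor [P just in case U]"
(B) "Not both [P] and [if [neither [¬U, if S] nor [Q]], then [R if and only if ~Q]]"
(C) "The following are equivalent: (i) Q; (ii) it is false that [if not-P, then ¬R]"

1

(A): Parsed as ((~U xor (Q -> S)) -> ~R) nor (P <-> U)

~U = ~F = T
Q -> S = F -> T = T
~U xor (Q -> S) = T xor T = F
~R = ~T = F
(~U xor (Q -> S)) -> ~R = F -> F = T
P <-> U = T <-> F = F
((~U xor (Q -> S)) -> ~R) nor (P <-> U) = T nor F = F
Hence (A) is false.

(B): This is P nand (((S -> ~U) nor Q) -> (R <-> ~Q)).

~U = ~F = T
S -> ~U = T -> T = T
(S -> ~U) nor Q = T nor F = F
~Q = ~F = T
R <-> ~Q = T <-> T = T
((S -> ~U) nor Q) -> (R <-> ~Q) = F -> T = T
P nand (((S -> ~U) nor Q) -> (R <-> ~Q)) = T nand T = F
Hence (B) is false.

(C): Parsed as Q <-> ~(~P -> ~R)

~P = ~T = F
~R = ~T = F
~P -> ~R = F -> F = T
~(~P -> ~R) = ~T = F
Q <-> ~(~P -> ~R) = F <-> F = T
So (C) is true.

Count: 1.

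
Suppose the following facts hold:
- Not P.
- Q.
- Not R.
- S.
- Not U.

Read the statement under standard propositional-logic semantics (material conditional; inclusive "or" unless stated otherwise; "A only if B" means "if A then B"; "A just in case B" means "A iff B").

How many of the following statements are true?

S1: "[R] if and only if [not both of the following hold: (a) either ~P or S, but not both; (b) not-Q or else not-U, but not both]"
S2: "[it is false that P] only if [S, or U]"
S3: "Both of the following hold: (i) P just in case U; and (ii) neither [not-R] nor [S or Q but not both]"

1

S1: Formalization: R <-> ((~P xor S) nand (~Q xor ~U))

~P = ~F = T
~P xor S = T xor T = F
~Q = ~T = F
~U = ~F = T
~Q xor ~U = F xor T = T
(~P xor S) nand (~Q xor ~U) = F nand T = T
R <-> ((~P xor S) nand (~Q xor ~U)) = F <-> T = F
Hence S1 is false.

S2: Formalization: ~P -> (S | U)

~P = ~F = T
S | U = T | F = T
~P -> (S | U) = T -> T = T
Thus S2 is true.

S3: Formalization: (P <-> U) & (~R nor (S xor Q))

P <-> U = F <-> F = T
~R = ~F = T
S xor Q = T xor T = F
~R nor (S xor Q) = T nor F = F
(P <-> U) & (~R nor (S xor Q)) = T & F = F
So S3 is false.

Count: 1.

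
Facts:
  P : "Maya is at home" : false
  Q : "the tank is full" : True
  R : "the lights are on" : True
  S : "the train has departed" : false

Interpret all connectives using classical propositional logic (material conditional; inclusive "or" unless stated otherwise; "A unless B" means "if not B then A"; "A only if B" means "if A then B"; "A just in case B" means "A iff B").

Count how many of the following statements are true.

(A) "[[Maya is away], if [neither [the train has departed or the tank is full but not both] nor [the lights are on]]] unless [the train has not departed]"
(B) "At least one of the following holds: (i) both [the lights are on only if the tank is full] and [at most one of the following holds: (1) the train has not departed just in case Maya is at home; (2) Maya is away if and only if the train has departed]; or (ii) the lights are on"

(A): This is (((S xor Q) nor R) -> not P) or not S.

S xor Q = False xor True = True
(S xor Q) nor R = True nor True = False
not P = not False = True
((S xor Q) nor R) -> not P = False -> True = True
not S = not False = True
(((S xor Q) nor R) -> not P) or not S = True or True = True
Hence (A) is true.

(B): Formalization: ((R -> Q) and ((not S iff P) nand (not P iff S))) or R

R -> Q = True -> True = True
not S = not False = True
not S iff P = True iff False = False
not P = not False = True
not P iff S = True iff False = False
(not S iff P) nand (not P iff S) = False nand False = True
(R -> Q) and ((not S iff P) nand (not P iff S)) = True and True = True
((R -> Q) and ((not S iff P) nand (not P iff S))) or R = True or True = True
Hence (B) is true.

Count: 2.

2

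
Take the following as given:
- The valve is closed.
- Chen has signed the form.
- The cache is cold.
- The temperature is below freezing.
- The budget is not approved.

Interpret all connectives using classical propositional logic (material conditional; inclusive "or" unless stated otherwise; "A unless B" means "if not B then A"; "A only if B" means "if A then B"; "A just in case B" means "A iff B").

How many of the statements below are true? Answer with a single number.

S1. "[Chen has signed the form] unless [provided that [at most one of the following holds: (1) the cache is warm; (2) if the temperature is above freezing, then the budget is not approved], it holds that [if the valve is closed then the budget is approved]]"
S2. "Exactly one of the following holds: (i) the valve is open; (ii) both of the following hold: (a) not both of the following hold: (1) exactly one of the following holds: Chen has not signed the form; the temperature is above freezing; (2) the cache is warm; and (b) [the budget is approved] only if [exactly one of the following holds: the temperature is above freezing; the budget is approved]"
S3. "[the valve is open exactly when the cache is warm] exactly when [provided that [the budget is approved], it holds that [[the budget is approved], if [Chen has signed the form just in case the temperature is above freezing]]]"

3

Let Q = "Chen has signed the form" (T), R = "the cache is warm" (F), S = "the temperature is below freezing" (T), U = "the budget is approved" (F), P = "the valve is open" (F).

S1: This is Q | ((R nand (~S -> ~U)) -> (~P -> U)).

~S = ~T = F
~U = ~F = T
~S -> ~U = F -> T = T
R nand (~S -> ~U) = F nand T = T
~P = ~F = T
~P -> U = T -> F = F
(R nand (~S -> ~U)) -> (~P -> U) = T -> F = F
Q | ((R nand (~S -> ~U)) -> (~P -> U)) = T | F = T
Hence S1 is true.

S2: This is P xor (((~Q xor ~S) nand R) & (U -> (~S xor U))).

~Q = ~T = F
~S = ~T = F
~Q xor ~S = F xor F = F
(~Q xor ~S) nand R = F nand F = T
~S = ~T = F
~S xor U = F xor F = F
U -> (~S xor U) = F -> F = T
((~Q xor ~S) nand R) & (U -> (~S xor U)) = T & T = T
P xor (((~Q xor ~S) nand R) & (U -> (~S xor U))) = F xor T = T
Thus S2 is true.

S3: In symbols: (P <-> R) <-> (U -> ((Q <-> ~S) -> U))

P <-> R = F <-> F = T
~S = ~T = F
Q <-> ~S = T <-> F = F
(Q <-> ~S) -> U = F -> F = T
U -> ((Q <-> ~S) -> U) = F -> T = T
(P <-> R) <-> (U -> ((Q <-> ~S) -> U)) = T <-> T = T
Thus S3 is true.

True statements: 3 (S1, S2, S3).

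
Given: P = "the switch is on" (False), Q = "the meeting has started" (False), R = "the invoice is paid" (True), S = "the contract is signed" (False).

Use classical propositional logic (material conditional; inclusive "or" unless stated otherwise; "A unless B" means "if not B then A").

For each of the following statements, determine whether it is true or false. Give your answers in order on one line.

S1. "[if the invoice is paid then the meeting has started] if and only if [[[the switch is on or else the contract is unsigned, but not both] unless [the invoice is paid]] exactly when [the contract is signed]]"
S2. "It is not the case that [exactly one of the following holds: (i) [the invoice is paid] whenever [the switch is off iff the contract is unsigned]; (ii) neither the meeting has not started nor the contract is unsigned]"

S1 true / S2 false

S1: In symbols: (R → Q) ↔ (((P ⊕ ¬S) ∨ R) ↔ S)

R → Q = T → F = F
¬S = ¬F = T
P ⊕ ¬S = F ⊕ T = T
(P ⊕ ¬S) ∨ R = T ∨ T = T
((P ⊕ ¬S) ∨ R) ↔ S = T ↔ F = F
(R → Q) ↔ (((P ⊕ ¬S) ∨ R) ↔ S) = F ↔ F = T
So S1 is true.

S2: Parsed as ¬(((¬P ↔ ¬S) → R) ⊕ (¬Q ↓ ¬S))

¬P = ¬F = T
¬S = ¬F = T
¬P ↔ ¬S = T ↔ T = T
(¬P ↔ ¬S) → R = T → T = T
¬Q = ¬F = T
¬S = ¬F = T
¬Q ↓ ¬S = T ↓ T = F
((¬P ↔ ¬S) → R) ⊕ (¬Q ↓ ¬S) = T ⊕ F = T
¬(((¬P ↔ ¬S) → R) ⊕ (¬Q ↓ ¬S)) = ¬T = F
Hence S2 is false.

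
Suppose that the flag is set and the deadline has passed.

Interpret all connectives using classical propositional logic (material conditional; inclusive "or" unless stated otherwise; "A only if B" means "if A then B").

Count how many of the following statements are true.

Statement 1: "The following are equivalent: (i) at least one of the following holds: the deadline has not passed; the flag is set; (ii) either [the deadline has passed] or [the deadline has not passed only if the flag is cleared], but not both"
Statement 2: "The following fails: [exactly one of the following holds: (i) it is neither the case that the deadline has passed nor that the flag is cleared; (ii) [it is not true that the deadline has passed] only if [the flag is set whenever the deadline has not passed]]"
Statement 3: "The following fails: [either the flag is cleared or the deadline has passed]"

Let Q = "the deadline has passed" (T), P = "the flag is set" (T).

Statement 1: Formalization: (¬Q ∨ P) ↔ (Q ⊕ (¬Q → ¬P))

¬Q = ¬T = F
¬Q ∨ P = F ∨ T = T
¬Q = ¬T = F
¬P = ¬T = F
¬Q → ¬P = F → F = T
Q ⊕ (¬Q → ¬P) = T ⊕ T = F
(¬Q ∨ P) ↔ (Q ⊕ (¬Q → ¬P)) = T ↔ F = F
Hence Statement 1 is false.

Statement 2: Parsed as ¬((Q ↓ ¬P) ⊕ (¬Q → (¬Q → P)))

¬P = ¬T = F
Q ↓ ¬P = T ↓ F = F
¬Q = ¬T = F
¬Q = ¬T = F
¬Q → P = F → T = T
¬Q → (¬Q → P) = F → T = T
(Q ↓ ¬P) ⊕ (¬Q → (¬Q → P)) = F ⊕ T = T
¬((Q ↓ ¬P) ⊕ (¬Q → (¬Q → P))) = ¬T = F
So Statement 2 is false.

Statement 3: Parsed as ¬(¬P ∨ Q)

¬P = ¬T = F
¬P ∨ Q = F ∨ T = T
¬(¬P ∨ Q) = ¬T = F
Thus Statement 3 is false.

0 of the 3 statements are true (none).

0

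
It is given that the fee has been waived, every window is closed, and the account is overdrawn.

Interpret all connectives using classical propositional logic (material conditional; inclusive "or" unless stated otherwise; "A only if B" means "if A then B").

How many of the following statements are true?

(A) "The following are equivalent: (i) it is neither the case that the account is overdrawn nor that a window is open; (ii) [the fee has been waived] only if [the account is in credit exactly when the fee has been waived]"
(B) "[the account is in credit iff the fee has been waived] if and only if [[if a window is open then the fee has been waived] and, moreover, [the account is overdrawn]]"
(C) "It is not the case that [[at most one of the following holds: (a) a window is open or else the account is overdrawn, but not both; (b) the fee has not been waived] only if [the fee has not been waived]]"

Let M = "the account is overdrawn" (T), R = "a window is open" (F), G = "the fee has been waived" (T).

(A): In symbols: (M ↓ R) ↔ (G → (¬M ↔ G))

M ↓ R = T ↓ F = F
¬M = ¬T = F
¬M ↔ G = F ↔ T = F
G → (¬M ↔ G) = T → F = F
(M ↓ R) ↔ (G → (¬M ↔ G)) = F ↔ F = T
Hence (A) is true.

(B): Formalization: (¬M ↔ G) ↔ ((R → G) ∧ M)

¬M = ¬T = F
¬M ↔ G = F ↔ T = F
R → G = F → T = T
(R → G) ∧ M = T ∧ T = T
(¬M ↔ G) ↔ ((R → G) ∧ M) = F ↔ T = F
Thus (B) is false.

(C): Parsed as ¬(((R ⊕ M) ↑ ¬G) → ¬G)

R ⊕ M = F ⊕ T = T
¬G = ¬T = F
(R ⊕ M) ↑ ¬G = T ↑ F = T
¬G = ¬T = F
((R ⊕ M) ↑ ¬G) → ¬G = T → F = F
¬(((R ⊕ M) ↑ ¬G) → ¬G) = ¬F = T
So (C) is true.

True statements: 2.

2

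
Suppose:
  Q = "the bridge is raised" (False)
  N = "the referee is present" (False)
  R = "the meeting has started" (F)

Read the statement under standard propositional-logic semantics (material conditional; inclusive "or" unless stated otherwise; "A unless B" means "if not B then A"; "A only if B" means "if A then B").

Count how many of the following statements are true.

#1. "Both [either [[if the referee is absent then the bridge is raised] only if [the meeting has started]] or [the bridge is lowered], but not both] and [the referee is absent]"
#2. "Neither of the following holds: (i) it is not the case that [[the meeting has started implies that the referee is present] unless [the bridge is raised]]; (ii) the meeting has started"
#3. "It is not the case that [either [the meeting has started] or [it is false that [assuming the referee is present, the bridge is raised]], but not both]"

#1: Formalization: (((~N -> Q) -> R) xor ~Q) & ~N

~N = ~F = T
~N -> Q = T -> F = F
(~N -> Q) -> R = F -> F = T
~Q = ~F = T
((~N -> Q) -> R) xor ~Q = T xor T = F
~N = ~F = T
(((~N -> Q) -> R) xor ~Q) & ~N = F & T = F
Hence #1 is false.

#2: Formalization: ~((R -> N) | Q) nor R

R -> N = F -> F = T
(R -> N) | Q = T | F = T
~((R -> N) | Q) = ~T = F
~((R -> N) | Q) nor R = F nor F = T
So #2 is true.

#3: Formalization: ~(R xor ~(N -> Q))

N -> Q = F -> F = T
~(N -> Q) = ~T = F
R xor ~(N -> Q) = F xor F = F
~(R xor ~(N -> Q)) = ~F = T
So #3 is true.

True statements: 2.

2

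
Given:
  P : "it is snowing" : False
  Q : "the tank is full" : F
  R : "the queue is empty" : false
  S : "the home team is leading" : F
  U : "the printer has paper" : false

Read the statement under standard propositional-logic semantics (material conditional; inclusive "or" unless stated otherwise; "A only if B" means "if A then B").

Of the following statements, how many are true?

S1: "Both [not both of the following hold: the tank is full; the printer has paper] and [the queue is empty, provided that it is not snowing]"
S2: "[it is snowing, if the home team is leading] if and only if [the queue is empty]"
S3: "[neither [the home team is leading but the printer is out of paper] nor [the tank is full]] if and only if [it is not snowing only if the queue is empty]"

0

S1: In symbols: (Q nand U) and (not P -> R)

Q nand U = False nand False = True
not P = not False = True
not P -> R = True -> False = False
(Q nand U) and (not P -> R) = True and False = False
Thus S1 is false.

S2: In symbols: (S -> P) iff R

S -> P = False -> False = True
(S -> P) iff R = True iff False = False
Thus S2 is false.

S3: This is ((S and not U) nor Q) iff (not P -> R).

not U = not False = True
S and not U = False and True = False
(S and not U) nor Q = False nor False = True
not P = not False = True
not P -> R = True -> False = False
((S and not U) nor Q) iff (not P -> R) = True iff False = False
So S3 is false.

True statements: 0 (none).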